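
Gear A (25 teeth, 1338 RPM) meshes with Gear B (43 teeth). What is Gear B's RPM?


Gear ratio = 25:43 = 25:43
RPM_B = RPM_A × (teeth_A / teeth_B)
= 1338 × (25/43)
= 777.9 RPM

777.9 RPM


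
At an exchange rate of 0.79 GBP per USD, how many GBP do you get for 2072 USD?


Amount × rate = 2072 × 0.79
= 1636.88 GBP

1636.88 GBP


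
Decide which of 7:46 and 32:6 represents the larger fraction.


7/46 = 0.1522
32/6 = 5.3333
0.1522 < 5.3333, so 7:46 is less
= 32:6

32:6


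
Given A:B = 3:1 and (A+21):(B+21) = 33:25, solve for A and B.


Let A = 3k, B = 1k.
(3k + 21) / (1k + 21) = 33/25
Cross-multiply: 25(3k + 21) = 33(1k + 21)
75k + 525 = 33k + 693
75k - 33k = 693 - 525
42k = 168
k = 168/42 = 4
A = 3×4 = 12, B = 1×4 = 4
= A = 12, B = 4

A = 12, B = 4


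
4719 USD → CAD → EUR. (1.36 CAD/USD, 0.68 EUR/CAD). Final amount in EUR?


Step 1: 4719 USD × 1.36 = 6417.84 CAD
Step 2: 6417.84 CAD × 0.68 = 4364.13 EUR
Implied rate USD→EUR = 1.36 × 0.68 = 0.9248
= 4364.13 EUR

4364.13 EUR


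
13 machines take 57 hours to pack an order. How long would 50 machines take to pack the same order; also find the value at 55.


Inverse proportion: x × y = constant
k = 13 × 57 = 741
At x=50: k/50 = 14.82
At x=55: k/55 = 13.47
= 14.82 and 13.47

14.82 and 13.47


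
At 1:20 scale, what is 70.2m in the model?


Model size = real / scale
= 70.2 / 20
= 3.5100 m

3.5100 m


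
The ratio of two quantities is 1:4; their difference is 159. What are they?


Let A = 1k, B = 4k.
4k - 1k = 159
3k = 159 → k = 159/3 = 53
A = 1×53 = 53, B = 4×53 = 212
= A = 53, B = 212

A = 53, B = 212


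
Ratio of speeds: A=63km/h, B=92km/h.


Ratio = 63:92
GCD = 1
Simplified = 63:92
Time ratio (same distance) = 92:63
Speed ratio = 63:92

63:92


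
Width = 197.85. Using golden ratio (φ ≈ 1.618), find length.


φ = (1 + √5) / 2 ≈ 1.618
Length = width × φ = 197.85 × 1.618 = 320.1213
≈ 320.12

320.12


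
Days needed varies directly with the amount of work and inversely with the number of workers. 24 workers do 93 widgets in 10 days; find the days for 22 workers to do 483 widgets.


Days ∝ work / workers, so d₂ = d₁ × (m₁/m₂) × (w₂/w₁)
Workers factor (inverse): 24/22 ≈ 1.0909
Work factor (direct): 483/93 ≈ 5.1935
d₂ = 10 × 24/22 × 483/93 = (10 × 24 × 483) / (22 × 93) = 115920/2046
≈ 56.66 days

56.66 days


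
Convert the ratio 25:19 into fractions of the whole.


Total parts = 25 + 19 = 44
First part: 25/44 = 25/44
Second part: 19/44 = 19/44
= 25/44 and 19/44

25/44 and 19/44


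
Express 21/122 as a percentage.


Percentage = (part / whole) × 100
= (21 / 122) × 100
≈ 17.21%

17.21%


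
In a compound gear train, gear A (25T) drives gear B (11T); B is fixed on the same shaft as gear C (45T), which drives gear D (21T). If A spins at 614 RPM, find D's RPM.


Stage 1: RPM_B = RPM_A × t_A/t_B = 614 × 25/11 = 15350/11 ≈ 1395.45
B and C share a shaft → RPM_C = RPM_B
Stage 2: RPM_D = RPM_C × t_C/t_D = RPM_A × (t_A×t_C)/(t_B×t_D)
Overall ratio = (25×45)/(11×21) = 1125/231
RPM_D = 614 × 1125/231 = 690750/231
≈ 2990.26 RPM

2990.26 RPM


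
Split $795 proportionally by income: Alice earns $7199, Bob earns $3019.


Total income = 7199 + 3019 = $10218
Alice: $795 × 7199/10218 = $560.11
Bob: $795 × 3019/10218 = $234.89
= Alice: $560.11, Bob: $234.89

Alice: $560.11, Bob: $234.89


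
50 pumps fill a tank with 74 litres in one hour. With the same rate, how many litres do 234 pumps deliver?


Direct proportion: y/x = constant
k = 74/50 = 1.4800
y₂ = k × 234 = 74 × 234 / 50 = 17316/50
= 346.32

346.32


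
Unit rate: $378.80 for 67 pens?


Unit rate = total / quantity
= 378.80 / 67
= $5.65 per unit

$5.65 per unit


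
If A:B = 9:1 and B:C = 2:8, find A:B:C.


Match B: multiply A:B by 2 → 18:2
Multiply B:C by 1 → 2:8
Combined: 18:2:8
GCD = 2
= 9:1:4

9:1:4


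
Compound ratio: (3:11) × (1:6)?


Compound ratio = (3×1) : (11×6)
= 3:66
GCD = 3
= 1:22

1:22


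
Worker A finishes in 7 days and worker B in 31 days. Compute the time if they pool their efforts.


Rate of A = 1/7 per day
Rate of B = 1/31 per day
Combined rate = 1/7 + 1/31 = 38/217 ≈ 0.1751 per day
Days = 1 / combined rate = 217/38
≈ 5.71 days

5.71 days


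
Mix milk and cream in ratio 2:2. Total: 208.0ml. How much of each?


Total parts = 2 + 2 = 4
milk: 208.0 × 2/4 = 104.0ml
cream: 208.0 × 2/4 = 104.0ml
= 104.0ml and 104.0ml

104.0ml and 104.0ml


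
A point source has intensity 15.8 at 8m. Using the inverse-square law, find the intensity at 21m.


I₁d₁² = I₂d₂²
I₂ = I₁ × (d₁/d₂)²
= 15.8 × (8/21)²
= 15.8 × 64/441
= 1011.2/441
≈ 2.2930

2.2930


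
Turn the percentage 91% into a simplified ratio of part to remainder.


91% means 91 parts out of 100; remainder = 9
Part : remainder = 91:9
GCD = 1
= 91:9

91:9


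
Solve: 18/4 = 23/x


Cross multiply: 18 × x = 4 × 23
18x = 92
x = 92 / 18
= 5.11

5.11


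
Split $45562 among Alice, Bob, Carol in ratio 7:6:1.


Total parts = 7 + 6 + 1 = 14
Alice: 45562 × 7/14 = 22781.00
Bob: 45562 × 6/14 = 19526.57
Carol: 45562 × 1/14 = 3254.43
= Alice: $22781.00, Bob: $19526.57, Carol: $3254.43

Alice: $22781.00, Bob: $19526.57, Carol: $3254.43


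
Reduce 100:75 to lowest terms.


GCD(100, 75) = 25
100/25 : 75/25
= 4:3

4:3


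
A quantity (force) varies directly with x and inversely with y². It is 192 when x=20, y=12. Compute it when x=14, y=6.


z = k·x/y²
Solve for k using the known point: k = z·y²/x = 192×144/20 = 27648/20 = 1382.4000
Now evaluate at x=14, y=6:
z = k × 14 / 36 = (27648 × 14) / (20 × 36) = 387072/720
= 537.6000

537.6000


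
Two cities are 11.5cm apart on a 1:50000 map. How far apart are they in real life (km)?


Real distance = map distance × scale
= 11.5cm × 50000
= 575000 cm = 5750.0 m
= 5.750 km

5.750 km


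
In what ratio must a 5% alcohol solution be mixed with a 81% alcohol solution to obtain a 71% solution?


Let x parts of 5% mix with y parts of 81%.
5x + 81y = 71(x + y)
5x + 81y = 71x + 71y
x(5 - 71) = y(71 - 81)
x/y = (81 - 71)/(71 - 5) = 10/66
Simplify: 5:33
= 5:33

5:33


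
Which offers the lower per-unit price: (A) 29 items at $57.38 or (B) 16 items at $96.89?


Deal A: $57.38/29 = $1.9786/unit
Deal B: $96.89/16 = $6.0556/unit
A is cheaper per unit
= Deal A

Deal A


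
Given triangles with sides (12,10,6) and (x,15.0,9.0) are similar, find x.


Scale factor = 15.0/10 = 1.5
Missing side = 12 × 1.5
= 18.0

18.0


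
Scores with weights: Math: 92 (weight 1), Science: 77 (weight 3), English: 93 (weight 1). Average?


Numerator = 92×1 + 77×3 + 93×1
= 92 + 231 + 93
= 416
Total weight = 5
Weighted avg = 416/5
= 83.20

83.20


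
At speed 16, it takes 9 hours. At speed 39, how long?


Inverse proportion: x × y = constant
k = 16 × 9 = 144
y₂ = k / 39 = 144 / 39
= 3.69

3.69


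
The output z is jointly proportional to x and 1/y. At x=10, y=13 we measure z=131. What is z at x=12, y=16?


z = k·x/y
Solve for k using the known point: k = z·y/x = 131×13/10 = 1703/10 = 170.3000
Now evaluate at x=12, y=16:
z = k × 12 / 16 = (1703 × 12) / (10 × 16) = 20436/160
= 127.7250

127.7250


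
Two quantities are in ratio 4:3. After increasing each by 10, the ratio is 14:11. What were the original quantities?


Let A = 4k, B = 3k.
(4k + 10) / (3k + 10) = 14/11
Cross-multiply: 11(4k + 10) = 14(3k + 10)
44k + 110 = 42k + 140
44k - 42k = 140 - 110
2k = 30
k = 30/2 = 15
A = 4×15 = 60, B = 3×15 = 45
= A = 60, B = 45

A = 60, B = 45


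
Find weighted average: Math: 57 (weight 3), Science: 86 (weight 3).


Numerator = 57×3 + 86×3
= 171 + 258
= 429
Total weight = 6
Weighted avg = 429/6
= 71.50

71.50


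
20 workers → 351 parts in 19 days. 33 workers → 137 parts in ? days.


Days ∝ work / workers, so d₂ = d₁ × (m₁/m₂) × (w₂/w₁)
Workers factor (inverse): 20/33 ≈ 0.6061
Work factor (direct): 137/351 ≈ 0.3903
d₂ = 19 × 20/33 × 137/351 = (19 × 20 × 137) / (33 × 351) = 52060/11583
≈ 4.49 days

4.49 days


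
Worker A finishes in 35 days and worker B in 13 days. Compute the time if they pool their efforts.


Rate of A = 1/35 per day
Rate of B = 1/13 per day
Combined rate = 1/35 + 1/13 = 48/455 ≈ 0.1055 per day
Days = 1 / combined rate = 455/48
≈ 9.48 days

9.48 days


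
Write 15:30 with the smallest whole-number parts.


GCD(15, 30) = 15
15/15 : 30/15
= 1:2

1:2


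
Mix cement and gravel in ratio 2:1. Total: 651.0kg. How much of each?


Total parts = 2 + 1 = 3
cement: 651.0 × 2/3 = 434.0kg
gravel: 651.0 × 1/3 = 217.0kg
= 434.0kg and 217.0kg

434.0kg and 217.0kg


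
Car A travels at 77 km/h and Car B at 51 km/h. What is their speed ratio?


Ratio = 77:51
GCD = 1
Simplified = 77:51
Time ratio (same distance) = 51:77
Speed ratio = 77:51

77:51


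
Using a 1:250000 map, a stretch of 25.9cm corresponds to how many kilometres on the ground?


Real distance = map distance × scale
= 25.9cm × 250000
= 6475000 cm = 64750.0 m
= 64.750 km

64.750 km


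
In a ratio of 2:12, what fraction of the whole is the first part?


Total parts = 2 + 12 = 14
First part: 2/14 = 1/7
= 1/7

1/7


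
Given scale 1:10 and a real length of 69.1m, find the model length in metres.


Model size = real / scale
= 69.1 / 10
= 6.9100 m

6.9100 m


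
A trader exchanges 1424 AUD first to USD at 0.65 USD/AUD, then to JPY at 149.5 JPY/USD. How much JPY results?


Step 1: 1424 AUD × 0.65 = 925.60 USD
Step 2: 925.60 USD × 149.5 = 138377.20 JPY
Implied rate AUD→JPY = 0.65 × 149.5 = 97.1750
= 138377.20 JPY

138377.20 JPY


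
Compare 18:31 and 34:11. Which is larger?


18/31 = 0.5806
34/11 = 3.0909
0.5806 < 3.0909, so 18:31 is less
= 34:11

34:11


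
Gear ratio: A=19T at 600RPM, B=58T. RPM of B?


Gear ratio = 19:58 = 19:58
RPM_B = RPM_A × (teeth_A / teeth_B)
= 600 × (19/58)
= 196.6 RPM

196.6 RPM


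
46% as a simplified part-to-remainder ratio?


46% means 46 parts out of 100; remainder = 54
Part : remainder = 46:54
GCD = 2
= 23:27

23:27


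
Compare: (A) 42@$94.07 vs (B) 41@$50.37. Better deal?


Deal A: $94.07/42 = $2.2398/unit
Deal B: $50.37/41 = $1.2285/unit
B is cheaper per unit
= Deal B

Deal B


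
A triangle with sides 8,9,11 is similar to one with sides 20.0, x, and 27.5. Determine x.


Scale factor = 20.0/8 = 2.5
Missing side = 9 × 2.5
= 22.5

22.5


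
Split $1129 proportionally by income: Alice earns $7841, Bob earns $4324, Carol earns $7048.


Total income = 7841 + 4324 + 7048 = $19213
Alice: $1129 × 7841/19213 = $460.76
Bob: $1129 × 4324/19213 = $254.09
Carol: $1129 × 7048/19213 = $414.16
= Alice: $460.76, Bob: $254.09, Carol: $414.16

Alice: $460.76, Bob: $254.09, Carol: $414.16


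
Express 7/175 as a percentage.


Percentage = (part / whole) × 100
= (7 / 175) × 100
= 4.00%

4.00%


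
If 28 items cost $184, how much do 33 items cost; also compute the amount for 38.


Direct proportion: y/x = constant
k = 184/28 ≈ 6.5714
y at x=33: k × 33 = 184 × 33 / 28 = 6072/28 ≈ 216.86
y at x=38: k × 38 = 184 × 38 / 28 = 6992/28 ≈ 249.71
= 216.86 and 249.71

216.86 and 249.71


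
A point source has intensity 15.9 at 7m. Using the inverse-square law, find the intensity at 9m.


I₁d₁² = I₂d₂²
I₂ = I₁ × (d₁/d₂)²
= 15.9 × (7/9)²
= 15.9 × 49/81
= 779.1/81
≈ 9.6185

9.6185


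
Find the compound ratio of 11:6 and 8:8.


Compound ratio = (11×8) : (6×8)
= 88:48
GCD = 8
= 11:6

11:6


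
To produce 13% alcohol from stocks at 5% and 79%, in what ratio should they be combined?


Let x parts of 5% mix with y parts of 79%.
5x + 79y = 13(x + y)
5x + 79y = 13x + 13y
x(5 - 13) = y(13 - 79)
x/y = (79 - 13)/(13 - 5) = 66/8
Simplify: 33:4
= 33:4

33:4


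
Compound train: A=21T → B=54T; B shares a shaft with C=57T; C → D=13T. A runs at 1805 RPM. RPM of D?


Stage 1: RPM_B = RPM_A × t_A/t_B = 1805 × 21/54 = 37905/54 ≈ 701.94
B and C share a shaft → RPM_C = RPM_B
Stage 2: RPM_D = RPM_C × t_C/t_D = RPM_A × (t_A×t_C)/(t_B×t_D)
Overall ratio = (21×57)/(54×13) = 1197/702
RPM_D = 1805 × 1197/702 = 2160585/702
≈ 3077.76 RPM

3077.76 RPM


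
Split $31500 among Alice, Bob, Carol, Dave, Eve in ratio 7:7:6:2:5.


Total parts = 7 + 7 + 6 + 2 + 5 = 27
Alice: 31500 × 7/27 = 8166.67
Bob: 31500 × 7/27 = 8166.67
Carol: 31500 × 6/27 = 7000.00
Dave: 31500 × 2/27 = 2333.33
Eve: 31500 × 5/27 = 5833.33
= Alice: $8166.67, Bob: $8166.67, Carol: $7000.00, Dave: $2333.33, Eve: $5833.33

Alice: $8166.67, Bob: $8166.67, Carol: $7000.00, Dave: $2333.33, Eve: $5833.33


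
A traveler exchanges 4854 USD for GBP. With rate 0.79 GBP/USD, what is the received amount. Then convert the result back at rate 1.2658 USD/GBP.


Amount × rate = 4854 × 0.79 = 3834.66 GBP
Round-trip: 3834.66 × 1.2658 = 4853.91 USD
= 3834.66 GBP, then 4853.91 USD

3834.66 GBP, then 4853.91 USD


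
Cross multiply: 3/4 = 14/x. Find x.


Cross multiply: 3 × x = 4 × 14
3x = 56
x = 56 / 3
= 18.67

18.67


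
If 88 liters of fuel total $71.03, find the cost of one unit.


Unit rate = total / quantity
= 71.03 / 88
= $0.81 per unit

$0.81 per unit


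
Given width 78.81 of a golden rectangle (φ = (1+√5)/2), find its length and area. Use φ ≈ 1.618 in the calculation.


φ = (1 + √5) / 2 ≈ 1.618
Length = width × φ = 78.81 × 1.618 = 127.51458
≈ 127.51
Area = width × length = 78.81 × 127.51458 = 10049.4240498 ≈ 10049.42
= Length: 127.51, Area: 10049.42

Length: 127.51, Area: 10049.42


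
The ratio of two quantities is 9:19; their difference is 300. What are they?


Let A = 9k, B = 19k.
19k - 9k = 300
10k = 300 → k = 300/10 = 30
A = 9×30 = 270, B = 19×30 = 570
= A = 270, B = 570

A = 270, B = 570


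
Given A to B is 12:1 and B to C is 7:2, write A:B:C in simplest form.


Match B: multiply A:B by 7 → 84:7
Multiply B:C by 1 → 7:2
Combined: 84:7:2
GCD = 1
= 84:7:2

84:7:2


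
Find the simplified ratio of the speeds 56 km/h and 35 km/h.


Ratio = 56:35
GCD = 7
Simplified = 8:5
Time ratio (same distance) = 5:8
Speed ratio = 8:5

8:5


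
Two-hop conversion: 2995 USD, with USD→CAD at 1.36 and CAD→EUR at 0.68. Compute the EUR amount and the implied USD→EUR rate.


Step 1: 2995 USD × 1.36 = 4073.20 CAD
Step 2: 4073.20 CAD × 0.68 = 2769.78 EUR
Implied rate USD→EUR = 1.36 × 0.68 = 0.9248
= 2769.78 EUR; implied rate 0.9248 EUR/USD

2769.78 EUR; implied rate 0.9248 EUR/USD


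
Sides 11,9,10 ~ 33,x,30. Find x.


Scale factor = 33/11 = 3
Missing side = 9 × 3
= 27.0

27.0


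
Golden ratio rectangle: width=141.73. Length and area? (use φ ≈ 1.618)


φ = (1 + √5) / 2 ≈ 1.618
Length = width × φ = 141.73 × 1.618 = 229.31914
≈ 229.32
Area = width × length = 141.73 × 229.31914 = 32501.4017122 ≈ 32501.40
= Length: 229.32, Area: 32501.40

Length: 229.32, Area: 32501.40


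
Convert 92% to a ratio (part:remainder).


92% means 92 parts out of 100; remainder = 8
Part : remainder = 92:8
GCD = 4
= 23:2

23:2


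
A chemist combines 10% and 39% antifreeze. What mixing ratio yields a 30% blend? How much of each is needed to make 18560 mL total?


Let x parts of 10% mix with y parts of 39%.
10x + 39y = 30(x + y)
10x + 39y = 30x + 30y
x(10 - 30) = y(30 - 39)
x/y = (39 - 30)/(30 - 10) = 9/20
Simplify: 9:20
Total parts = 29; one part = 18560/29 = 640.00 mL
10% solution: 9×640.00 = 5760.00 mL
39% solution: 20×640.00 = 12800.00 mL
= ratio 9:20; 5760.00 mL and 12800.00 mL

ratio 9:20; 5760.00 mL and 12800.00 mL


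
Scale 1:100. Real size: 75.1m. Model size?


Model size = real / scale
= 75.1 / 100
= 0.7510 m

0.7510 m


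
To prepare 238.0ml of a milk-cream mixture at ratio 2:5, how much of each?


Total parts = 2 + 5 = 7
milk: 238.0 × 2/7 = 68.0ml
cream: 238.0 × 5/7 = 170.0ml
= 68.0ml and 170.0ml

68.0ml and 170.0ml


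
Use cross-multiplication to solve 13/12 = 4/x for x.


Cross multiply: 13 × x = 12 × 4
13x = 48
x = 48 / 13
= 3.69

3.69


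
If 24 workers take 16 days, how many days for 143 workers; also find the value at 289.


Inverse proportion: x × y = constant
k = 24 × 16 = 384
At x=143: k/143 = 2.69
At x=289: k/289 = 1.33
= 2.69 and 1.33

2.69 and 1.33


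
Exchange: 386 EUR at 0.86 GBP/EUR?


Amount × rate = 386 × 0.86
= 331.96 GBP

331.96 GBP


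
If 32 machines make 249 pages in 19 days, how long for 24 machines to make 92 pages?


Days ∝ work / workers, so d₂ = d₁ × (m₁/m₂) × (w₂/w₁)
Workers factor (inverse): 32/24 ≈ 1.3333
Work factor (direct): 92/249 ≈ 0.3695
d₂ = 19 × 32/24 × 92/249 = (19 × 32 × 92) / (24 × 249) = 55936/5976
≈ 9.36 days

9.36 days


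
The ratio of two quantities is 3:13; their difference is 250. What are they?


Let A = 3k, B = 13k.
13k - 3k = 250
10k = 250 → k = 250/10 = 25
A = 3×25 = 75, B = 13×25 = 325
= A = 75, B = 325

A = 75, B = 325


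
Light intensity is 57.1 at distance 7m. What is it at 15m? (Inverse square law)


I₁d₁² = I₂d₂²
I₂ = I₁ × (d₁/d₂)²
= 57.1 × (7/15)²
= 57.1 × 49/225
= 2797.9/225
≈ 12.4351

12.4351


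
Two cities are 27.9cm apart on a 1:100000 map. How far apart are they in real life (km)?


Real distance = map distance × scale
= 27.9cm × 100000
= 2790000 cm = 27900.0 m
= 27.900 km

27.900 km


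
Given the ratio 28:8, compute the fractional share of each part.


Total parts = 28 + 8 = 36
First part: 28/36 = 7/9
Second part: 8/36 = 2/9
= 7/9 and 2/9

7/9 and 2/9


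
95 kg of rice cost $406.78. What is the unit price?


Unit rate = total / quantity
= 406.78 / 95
= $4.28 per unit

$4.28 per unit


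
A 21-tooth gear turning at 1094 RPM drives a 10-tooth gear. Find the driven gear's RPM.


Gear ratio = 21:10 = 21:10
RPM_B = RPM_A × (teeth_A / teeth_B)
= 1094 × (21/10)
= 2297.4 RPM

2297.4 RPM


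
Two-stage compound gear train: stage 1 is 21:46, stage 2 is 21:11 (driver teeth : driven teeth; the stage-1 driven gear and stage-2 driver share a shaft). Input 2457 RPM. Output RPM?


Stage 1: RPM_B = RPM_A × t_A/t_B = 2457 × 21/46 = 51597/46 ≈ 1121.67
B and C share a shaft → RPM_C = RPM_B
Stage 2: RPM_D = RPM_C × t_C/t_D = RPM_A × (t_A×t_C)/(t_B×t_D)
Overall ratio = (21×21)/(46×11) = 441/506
RPM_D = 2457 × 441/506 = 1083537/506
≈ 2141.38 RPM

2141.38 RPM


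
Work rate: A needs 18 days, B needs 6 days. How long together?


Rate of A = 1/18 per day
Rate of B = 1/6 per day
Combined rate = 1/18 + 1/6 = 24/108 ≈ 0.2222 per day
Days = 1 / combined rate = 108/24
= 4.50 days

4.50 days


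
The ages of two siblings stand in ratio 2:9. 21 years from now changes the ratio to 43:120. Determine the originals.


Let A = 2k, B = 9k.
(2k + 21) / (9k + 21) = 43/120
Cross-multiply: 120(2k + 21) = 43(9k + 21)
240k + 2520 = 387k + 903
240k - 387k = 903 - 2520
-147k = -1617
k = -1617/-147 = 11
A = 2×11 = 22, B = 9×11 = 99
= A = 22, B = 99

A = 22, B = 99


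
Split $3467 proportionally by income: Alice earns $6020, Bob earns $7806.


Total income = 6020 + 7806 = $13826
Alice: $3467 × 6020/13826 = $1509.57
Bob: $3467 × 7806/13826 = $1957.43
= Alice: $1509.57, Bob: $1957.43

Alice: $1509.57, Bob: $1957.43


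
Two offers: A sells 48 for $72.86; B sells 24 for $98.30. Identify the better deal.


Deal A: $72.86/48 = $1.5179/unit
Deal B: $98.30/24 = $4.0958/unit
A is cheaper per unit
= Deal A

Deal A


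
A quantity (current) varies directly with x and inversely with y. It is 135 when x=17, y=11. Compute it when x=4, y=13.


z = k·x/y
Solve for k using the known point: k = z·y/x = 135×11/17 = 1485/17 ≈ 87.3529
Now evaluate at x=4, y=13:
z = k × 4 / 13 = (1485 × 4) / (17 × 13) = 5940/221
≈ 26.8778

26.8778


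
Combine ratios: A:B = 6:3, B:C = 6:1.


Match B: multiply A:B by 6 → 36:18
Multiply B:C by 3 → 18:3
Combined: 36:18:3
GCD = 3
= 12:6:1

12:6:1


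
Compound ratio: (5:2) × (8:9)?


Compound ratio = (5×8) : (2×9)
= 40:18
GCD = 2
= 20:9

20:9


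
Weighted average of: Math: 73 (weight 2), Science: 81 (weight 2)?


Numerator = 73×2 + 81×2
= 146 + 162
= 308
Total weight = 4
Weighted avg = 308/4
= 77.00

77.00


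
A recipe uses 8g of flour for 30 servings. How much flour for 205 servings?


Direct proportion: y/x = constant
k = 8/30 ≈ 0.2667
y₂ = k × 205 = 8 × 205 / 30 = 1640/30
≈ 54.67

54.67


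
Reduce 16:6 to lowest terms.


GCD(16, 6) = 2
16/2 : 6/2
= 8:3

8:3


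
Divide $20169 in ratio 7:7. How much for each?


Total parts = 7 + 7 = 14
Part 1: 20169 × 7/14 = 10084.50
Part 2: 20169 × 7/14 = 10084.50
= Part 1: $10084.50, Part 2: $10084.50

Part 1: $10084.50, Part 2: $10084.50


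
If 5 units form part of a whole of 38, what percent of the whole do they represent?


Percentage = (part / whole) × 100
= (5 / 38) × 100
≈ 13.16%

13.16%


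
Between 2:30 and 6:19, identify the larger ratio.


2/30 = 0.0667
6/19 = 0.3158
0.0667 < 0.3158, so 2:30 is less
= 6:19

6:19


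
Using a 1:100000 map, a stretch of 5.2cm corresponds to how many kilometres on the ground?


Real distance = map distance × scale
= 5.2cm × 100000
= 520000 cm = 5200.0 m
= 5.200 km

5.200 km


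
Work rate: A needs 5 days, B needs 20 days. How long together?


Rate of A = 1/5 per day
Rate of B = 1/20 per day
Combined rate = 1/5 + 1/20 = 25/100 = 0.2500 per day
Days = 1 / combined rate = 100/25
= 4.00 days

4.00 days


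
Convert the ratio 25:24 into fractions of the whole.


Total parts = 25 + 24 = 49
First part: 25/49 = 25/49
Second part: 24/49 = 24/49
= 25/49 and 24/49

25/49 and 24/49


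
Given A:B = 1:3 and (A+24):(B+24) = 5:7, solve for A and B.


Let A = 1k, B = 3k.
(1k + 24) / (3k + 24) = 5/7
Cross-multiply: 7(1k + 24) = 5(3k + 24)
7k + 168 = 15k + 120
7k - 15k = 120 - 168
-8k = -48
k = -48/-8 = 6
A = 1×6 = 6, B = 3×6 = 18
= A = 6, B = 18

A = 6, B = 18


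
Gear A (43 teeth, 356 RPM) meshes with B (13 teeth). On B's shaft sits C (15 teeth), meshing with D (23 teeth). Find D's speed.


Stage 1: RPM_B = RPM_A × t_A/t_B = 356 × 43/13 = 15308/13 ≈ 1177.54
B and C share a shaft → RPM_C = RPM_B
Stage 2: RPM_D = RPM_C × t_C/t_D = RPM_A × (t_A×t_C)/(t_B×t_D)
Overall ratio = (43×15)/(13×23) = 645/299
RPM_D = 356 × 645/299 = 229620/299
≈ 767.96 RPM

767.96 RPM


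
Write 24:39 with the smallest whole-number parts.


GCD(24, 39) = 3
24/3 : 39/3
= 8:13

8:13


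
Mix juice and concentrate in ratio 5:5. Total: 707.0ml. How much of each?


Total parts = 5 + 5 = 10
juice: 707.0 × 5/10 = 353.5ml
concentrate: 707.0 × 5/10 = 353.5ml
= 353.5ml and 353.5ml

353.5ml and 353.5ml


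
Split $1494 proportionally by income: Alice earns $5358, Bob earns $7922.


Total income = 5358 + 7922 = $13280
Alice: $1494 × 5358/13280 = $602.78
Bob: $1494 × 7922/13280 = $891.23
= Alice: $602.78, Bob: $891.23

Alice: $602.78, Bob: $891.23


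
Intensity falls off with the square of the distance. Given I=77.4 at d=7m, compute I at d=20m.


I₁d₁² = I₂d₂²
I₂ = I₁ × (d₁/d₂)²
= 77.4 × (7/20)²
= 77.4 × 49/400
= 3792.6/400
= 9.4815

9.4815


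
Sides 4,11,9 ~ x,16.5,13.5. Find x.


Scale factor = 16.5/11 = 1.5
Missing side = 4 × 1.5
= 6.0

6.0


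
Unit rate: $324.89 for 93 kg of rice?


Unit rate = total / quantity
= 324.89 / 93
= $3.49 per unit

$3.49 per unit


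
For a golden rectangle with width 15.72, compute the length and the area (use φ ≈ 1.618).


φ = (1 + √5) / 2 ≈ 1.618
Length = width × φ = 15.72 × 1.618 = 25.43496
≈ 25.43
Area = width × length = 15.72 × 25.43496 = 399.8375712 ≈ 399.84
= Length: 25.43, Area: 399.84

Length: 25.43, Area: 399.84


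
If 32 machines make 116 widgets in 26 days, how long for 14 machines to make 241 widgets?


Days ∝ work / workers, so d₂ = d₁ × (m₁/m₂) × (w₂/w₁)
Workers factor (inverse): 32/14 ≈ 2.2857
Work factor (direct): 241/116 ≈ 2.0776
d₂ = 26 × 32/14 × 241/116 = (26 × 32 × 241) / (14 × 116) = 200512/1624
≈ 123.47 days

123.47 days


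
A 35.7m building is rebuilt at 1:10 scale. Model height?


Model size = real / scale
= 35.7 / 10
= 3.5700 m

3.5700 m


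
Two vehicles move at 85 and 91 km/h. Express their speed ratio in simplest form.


Ratio = 85:91
GCD = 1
Simplified = 85:91
Time ratio (same distance) = 91:85
Speed ratio = 85:91

85:91


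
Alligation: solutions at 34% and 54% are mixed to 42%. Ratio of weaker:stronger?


Let x parts of 34% mix with y parts of 54%.
34x + 54y = 42(x + y)
34x + 54y = 42x + 42y
x(34 - 42) = y(42 - 54)
x/y = (54 - 42)/(42 - 34) = 12/8
Simplify: 3:2
= 3:2

3:2


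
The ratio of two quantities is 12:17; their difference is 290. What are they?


Let A = 12k, B = 17k.
17k - 12k = 290
5k = 290 → k = 290/5 = 58
A = 12×58 = 696, B = 17×58 = 986
= A = 696, B = 986

A = 696, B = 986


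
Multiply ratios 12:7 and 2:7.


Compound ratio = (12×2) : (7×7)
= 24:49
GCD = 1
= 24:49

24:49


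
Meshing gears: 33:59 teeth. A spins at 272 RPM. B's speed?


Gear ratio = 33:59 = 33:59
RPM_B = RPM_A × (teeth_A / teeth_B)
= 272 × (33/59)
= 152.1 RPM

152.1 RPM


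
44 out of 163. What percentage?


Percentage = (part / whole) × 100
= (44 / 163) × 100
≈ 26.99%

26.99%


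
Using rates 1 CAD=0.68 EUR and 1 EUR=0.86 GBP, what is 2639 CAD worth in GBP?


Step 1: 2639 CAD × 0.68 = 1794.52 EUR
Step 2: 1794.52 EUR × 0.86 = 1543.29 GBP
Implied rate CAD→GBP = 0.68 × 0.86 = 0.5848
= 1543.29 GBP

1543.29 GBP


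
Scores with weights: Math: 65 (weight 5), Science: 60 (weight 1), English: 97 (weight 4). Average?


Numerator = 65×5 + 60×1 + 97×4
= 325 + 60 + 388
= 773
Total weight = 10
Weighted avg = 773/10
= 77.30

77.30


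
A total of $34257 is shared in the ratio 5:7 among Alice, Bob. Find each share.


Total parts = 5 + 7 = 12
Alice: 34257 × 5/12 = 14273.75
Bob: 34257 × 7/12 = 19983.25
= Alice: $14273.75, Bob: $19983.25

Alice: $14273.75, Bob: $19983.25


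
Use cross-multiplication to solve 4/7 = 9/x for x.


Cross multiply: 4 × x = 7 × 9
4x = 63
x = 63 / 4
= 15.75

15.75


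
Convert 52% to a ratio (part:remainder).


52% means 52 parts out of 100; remainder = 48
Part : remainder = 52:48
GCD = 4
= 13:12

13:12


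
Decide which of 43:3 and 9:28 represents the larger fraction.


43/3 = 14.3333
9/28 = 0.3214
14.3333 > 0.3214, so 43:3 is greater
= 43:3

43:3


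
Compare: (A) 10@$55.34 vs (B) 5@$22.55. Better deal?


Deal A: $55.34/10 = $5.5340/unit
Deal B: $22.55/5 = $4.5100/unit
B is cheaper per unit
= Deal B

Deal B


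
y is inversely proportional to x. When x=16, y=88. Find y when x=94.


Inverse proportion: x × y = constant
k = 16 × 88 = 1408
y₂ = k / 94 = 1408 / 94
= 14.98

14.98


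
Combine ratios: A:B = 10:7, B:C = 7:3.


Match B: multiply A:B by 7 → 70:49
Multiply B:C by 7 → 49:21
Combined: 70:49:21
GCD = 7
= 10:7:3

10:7:3


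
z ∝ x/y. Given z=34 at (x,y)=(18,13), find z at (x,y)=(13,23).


z = k·x/y
Solve for k using the known point: k = z·y/x = 34×13/18 = 442/18 ≈ 24.5556
Now evaluate at x=13, y=23:
z = k × 13 / 23 = (442 × 13) / (18 × 23) = 5746/414
≈ 13.8792

13.8792


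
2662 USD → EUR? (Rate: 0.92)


Amount × rate = 2662 × 0.92
= 2449.04 EUR

2449.04 EUR


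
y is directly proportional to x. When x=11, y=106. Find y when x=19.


Direct proportion: y/x = constant
k = 106/11 ≈ 9.6364
y₂ = k × 19 = 106 × 19 / 11 = 2014/11
≈ 183.09

183.09


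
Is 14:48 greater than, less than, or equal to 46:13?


14/48 = 0.2917
46/13 = 3.5385
0.2917 < 3.5385, so 14:48 is less
= less than

less than


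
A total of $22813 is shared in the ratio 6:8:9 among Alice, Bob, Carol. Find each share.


Total parts = 6 + 8 + 9 = 23
Alice: 22813 × 6/23 = 5951.22
Bob: 22813 × 8/23 = 7934.96
Carol: 22813 × 9/23 = 8926.83
= Alice: $5951.22, Bob: $7934.96, Carol: $8926.83

Alice: $5951.22, Bob: $7934.96, Carol: $8926.83


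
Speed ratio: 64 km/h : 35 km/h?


Ratio = 64:35
GCD = 1
Simplified = 64:35
Time ratio (same distance) = 35:64
Speed ratio = 64:35

64:35


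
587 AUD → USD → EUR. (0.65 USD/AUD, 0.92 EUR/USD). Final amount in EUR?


Step 1: 587 AUD × 0.65 = 381.55 USD
Step 2: 381.55 USD × 0.92 = 351.03 EUR
Implied rate AUD→EUR = 0.65 × 0.92 = 0.5980
= 351.03 EUR

351.03 EUR


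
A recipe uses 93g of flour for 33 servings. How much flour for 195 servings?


Direct proportion: y/x = constant
k = 93/33 ≈ 2.8182
y₂ = k × 195 = 93 × 195 / 33 = 18135/33
≈ 549.55

549.55


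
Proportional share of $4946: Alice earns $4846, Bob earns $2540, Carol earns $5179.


Total income = 4846 + 2540 + 5179 = $12565
Alice: $4946 × 4846/12565 = $1907.55
Bob: $4946 × 2540/12565 = $999.83
Carol: $4946 × 5179/12565 = $2038.63
= Alice: $1907.55, Bob: $999.83, Carol: $2038.63

Alice: $1907.55, Bob: $999.83, Carol: $2038.63


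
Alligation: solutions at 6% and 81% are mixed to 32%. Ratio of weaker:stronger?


Let x parts of 6% mix with y parts of 81%.
6x + 81y = 32(x + y)
6x + 81y = 32x + 32y
x(6 - 32) = y(32 - 81)
x/y = (81 - 32)/(32 - 6) = 49/26
Simplify: 49:26
= 49:26

49:26


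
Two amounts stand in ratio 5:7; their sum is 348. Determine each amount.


Let A = 5k, B = 7k.
5k + 7k = 348
12k = 348 → k = 348/12 = 29
A = 5×29 = 145, B = 7×29 = 203
= A = 145, B = 203

A = 145, B = 203


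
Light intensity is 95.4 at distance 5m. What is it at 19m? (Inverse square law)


I₁d₁² = I₂d₂²
I₂ = I₁ × (d₁/d₂)²
= 95.4 × (5/19)²
= 95.4 × 25/361
= 2385/361
≈ 6.6066

6.6066


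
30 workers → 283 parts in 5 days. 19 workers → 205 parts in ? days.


Days ∝ work / workers, so d₂ = d₁ × (m₁/m₂) × (w₂/w₁)
Workers factor (inverse): 30/19 ≈ 1.5789
Work factor (direct): 205/283 ≈ 0.7244
d₂ = 5 × 30/19 × 205/283 = (5 × 30 × 205) / (19 × 283) = 30750/5377
≈ 5.72 days

5.72 days


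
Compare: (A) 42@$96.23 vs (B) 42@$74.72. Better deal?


Deal A: $96.23/42 = $2.2912/unit
Deal B: $74.72/42 = $1.7790/unit
B is cheaper per unit
= Deal B

Deal B


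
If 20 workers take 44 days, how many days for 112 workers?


Inverse proportion: x × y = constant
k = 20 × 44 = 880
y₂ = k / 112 = 880 / 112
= 7.86

7.86


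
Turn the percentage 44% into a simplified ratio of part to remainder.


44% means 44 parts out of 100; remainder = 56
Part : remainder = 44:56
GCD = 4
= 11:14

11:14


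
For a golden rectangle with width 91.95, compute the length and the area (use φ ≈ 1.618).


φ = (1 + √5) / 2 ≈ 1.618
Length = width × φ = 91.95 × 1.618 = 148.7751
≈ 148.78
Area = width × length = 91.95 × 148.7751 = 13679.870445 ≈ 13679.87
= Length: 148.78, Area: 13679.87

Length: 148.78, Area: 13679.87


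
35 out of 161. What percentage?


Percentage = (part / whole) × 100
= (35 / 161) × 100
≈ 21.74%

21.74%


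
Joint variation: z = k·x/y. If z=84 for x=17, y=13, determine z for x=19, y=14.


z = k·x/y
Solve for k using the known point: k = z·y/x = 84×13/17 = 1092/17 ≈ 64.2353
Now evaluate at x=19, y=14:
z = k × 19 / 14 = (1092 × 19) / (17 × 14) = 20748/238
≈ 87.1765

87.1765


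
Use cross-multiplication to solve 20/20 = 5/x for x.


Cross multiply: 20 × x = 20 × 5
20x = 100
x = 100 / 20
= 5.00

5.00


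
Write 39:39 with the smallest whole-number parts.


GCD(39, 39) = 39
39/39 : 39/39
= 1:1

1:1


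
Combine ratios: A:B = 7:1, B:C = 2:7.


Match B: multiply A:B by 2 → 14:2
Multiply B:C by 1 → 2:7
Combined: 14:2:7
GCD = 1
= 14:2:7

14:2:7


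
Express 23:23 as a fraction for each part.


Total parts = 23 + 23 = 46
First part: 23/46 = 1/2
Second part: 23/46 = 1/2
= 1/2 and 1/2

1/2 and 1/2


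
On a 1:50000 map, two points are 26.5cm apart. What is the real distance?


Real distance = map distance × scale
= 26.5cm × 50000
= 1325000 cm = 13250.0 m
= 13.250 km

13.250 km


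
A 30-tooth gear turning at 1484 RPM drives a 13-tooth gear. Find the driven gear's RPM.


Gear ratio = 30:13 = 30:13
RPM_B = RPM_A × (teeth_A / teeth_B)
= 1484 × (30/13)
= 3424.6 RPM

3424.6 RPM


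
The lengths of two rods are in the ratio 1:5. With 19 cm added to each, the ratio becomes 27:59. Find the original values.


Let A = 1k, B = 5k.
(1k + 19) / (5k + 19) = 27/59
Cross-multiply: 59(1k + 19) = 27(5k + 19)
59k + 1121 = 135k + 513
59k - 135k = 513 - 1121
-76k = -608
k = -608/-76 = 8
A = 1×8 = 8, B = 5×8 = 40
= A = 8, B = 40

A = 8, B = 40


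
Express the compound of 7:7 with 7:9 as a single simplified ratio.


Compound ratio = (7×7) : (7×9)
= 49:63
GCD = 7
= 7:9

7:9


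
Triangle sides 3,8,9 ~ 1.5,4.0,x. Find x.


Scale factor = 1.5/3 = 0.5
Missing side = 9 × 0.5
= 4.5

4.5


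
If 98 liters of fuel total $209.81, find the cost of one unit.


Unit rate = total / quantity
= 209.81 / 98
= $2.14 per unit

$2.14 per unit


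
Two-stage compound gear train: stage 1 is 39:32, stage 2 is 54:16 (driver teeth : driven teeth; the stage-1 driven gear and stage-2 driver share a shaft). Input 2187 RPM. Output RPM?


Stage 1: RPM_B = RPM_A × t_A/t_B = 2187 × 39/32 = 85293/32 ≈ 2665.41
B and C share a shaft → RPM_C = RPM_B
Stage 2: RPM_D = RPM_C × t_C/t_D = RPM_A × (t_A×t_C)/(t_B×t_D)
Overall ratio = (39×54)/(32×16) = 2106/512
RPM_D = 2187 × 2106/512 = 4605822/512
≈ 8995.75 RPM

8995.75 RPM


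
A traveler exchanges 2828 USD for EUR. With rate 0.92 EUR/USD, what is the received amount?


Amount × rate = 2828 × 0.92
= 2601.76 EUR

2601.76 EUR


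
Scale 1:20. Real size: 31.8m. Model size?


Model size = real / scale
= 31.8 / 20
= 1.5900 m

1.5900 m


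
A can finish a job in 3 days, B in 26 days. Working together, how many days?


Rate of A = 1/3 per day
Rate of B = 1/26 per day
Combined rate = 1/3 + 1/26 = 29/78 ≈ 0.3718 per day
Days = 1 / combined rate = 78/29
≈ 2.69 days

2.69 days


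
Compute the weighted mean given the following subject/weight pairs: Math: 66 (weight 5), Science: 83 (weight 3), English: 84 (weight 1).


Numerator = 66×5 + 83×3 + 84×1
= 330 + 249 + 84
= 663
Total weight = 9
Weighted avg = 663/9
= 73.67

73.67


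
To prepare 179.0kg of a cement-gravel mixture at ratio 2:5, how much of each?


Total parts = 2 + 5 = 7
cement: 179.0 × 2/7 = 51.1kg
gravel: 179.0 × 5/7 = 127.9kg
= 51.1kg and 127.9kg

51.1kg and 127.9kg


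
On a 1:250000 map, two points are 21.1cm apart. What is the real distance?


Real distance = map distance × scale
= 21.1cm × 250000
= 5275000 cm = 52750.0 m
= 52.750 km

52.750 km


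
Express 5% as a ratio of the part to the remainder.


5% means 5 parts out of 100; remainder = 95
Part : remainder = 5:95
GCD = 5
= 1:19

1:19


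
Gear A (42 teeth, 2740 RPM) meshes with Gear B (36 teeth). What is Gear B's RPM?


Gear ratio = 42:36 = 7:6
RPM_B = RPM_A × (teeth_A / teeth_B)
= 2740 × (42/36)
= 3196.7 RPM

3196.7 RPM


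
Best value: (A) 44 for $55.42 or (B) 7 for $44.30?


Deal A: $55.42/44 = $1.2595/unit
Deal B: $44.30/7 = $6.3286/unit
A is cheaper per unit
= Deal A

Deal A


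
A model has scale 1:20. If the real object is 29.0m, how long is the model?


Model size = real / scale
= 29.0 / 20
= 1.4500 m

1.4500 m


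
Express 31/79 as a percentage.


Percentage = (part / whole) × 100
= (31 / 79) × 100
≈ 39.24%

39.24%


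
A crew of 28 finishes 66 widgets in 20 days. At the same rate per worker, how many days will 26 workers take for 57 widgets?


Days ∝ work / workers, so d₂ = d₁ × (m₁/m₂) × (w₂/w₁)
Workers factor (inverse): 28/26 ≈ 1.0769
Work factor (direct): 57/66 ≈ 0.8636
d₂ = 20 × 28/26 × 57/66 = (20 × 28 × 57) / (26 × 66) = 31920/1716
≈ 18.60 days

18.60 days


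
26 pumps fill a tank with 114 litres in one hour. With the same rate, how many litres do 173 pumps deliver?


Direct proportion: y/x = constant
k = 114/26 ≈ 4.3846
y₂ = k × 173 = 114 × 173 / 26 = 19722/26
≈ 758.54

758.54


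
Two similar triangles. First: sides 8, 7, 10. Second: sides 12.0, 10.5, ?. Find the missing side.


Scale factor = 12.0/8 = 1.5
Missing side = 10 × 1.5
= 15.0

15.0


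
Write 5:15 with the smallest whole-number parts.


GCD(5, 15) = 5
5/5 : 15/5
= 1:3

1:3


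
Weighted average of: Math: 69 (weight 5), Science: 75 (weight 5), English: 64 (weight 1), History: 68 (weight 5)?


Numerator = 69×5 + 75×5 + 64×1 + 68×5
= 345 + 375 + 64 + 340
= 1124
Total weight = 16
Weighted avg = 1124/16
= 70.25

70.25


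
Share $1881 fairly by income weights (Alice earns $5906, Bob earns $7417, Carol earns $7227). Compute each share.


Total income = 5906 + 7417 + 7227 = $20550
Alice: $1881 × 5906/20550 = $540.59
Bob: $1881 × 7417/20550 = $678.90
Carol: $1881 × 7227/20550 = $661.51
= Alice: $540.59, Bob: $678.90, Carol: $661.51

Alice: $540.59, Bob: $678.90, Carol: $661.51


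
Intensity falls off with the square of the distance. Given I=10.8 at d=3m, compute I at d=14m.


I₁d₁² = I₂d₂²
I₂ = I₁ × (d₁/d₂)²
= 10.8 × (3/14)²
= 10.8 × 9/196
= 97.2/196
≈ 0.4959

0.4959


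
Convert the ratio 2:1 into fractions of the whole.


Total parts = 2 + 1 = 3
First part: 2/3 = 2/3
Second part: 1/3 = 1/3
= 2/3 and 1/3

2/3 and 1/3


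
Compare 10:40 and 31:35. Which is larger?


10/40 = 0.2500
31/35 = 0.8857
0.2500 < 0.8857, so 10:40 is less
= 31:35

31:35


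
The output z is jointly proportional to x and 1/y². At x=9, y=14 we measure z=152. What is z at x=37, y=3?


z = k·x/y²
Solve for k using the known point: k = z·y²/x = 152×196/9 = 29792/9 ≈ 3310.2222
Now evaluate at x=37, y=3:
z = k × 37 / 9 = (29792 × 37) / (9 × 9) = 1102304/81
≈ 13608.6914

13608.6914


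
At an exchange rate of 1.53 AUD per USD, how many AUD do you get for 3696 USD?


Amount × rate = 3696 × 1.53
= 5654.88 AUD

5654.88 AUD


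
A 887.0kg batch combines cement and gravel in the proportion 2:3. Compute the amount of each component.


Total parts = 2 + 3 = 5
cement: 887.0 × 2/5 = 354.8kg
gravel: 887.0 × 3/5 = 532.2kg
= 354.8kg and 532.2kg

354.8kg and 532.2kg


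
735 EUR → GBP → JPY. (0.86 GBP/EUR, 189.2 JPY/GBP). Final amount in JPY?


Step 1: 735 EUR × 0.86 = 632.10 GBP
Step 2: 632.10 GBP × 189.2 = 119593.32 JPY
Implied rate EUR→JPY = 0.86 × 189.2 = 162.7120
= 119593.32 JPY

119593.32 JPY


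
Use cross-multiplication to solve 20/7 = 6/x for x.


Cross multiply: 20 × x = 7 × 6
20x = 42
x = 42 / 20
= 2.10

2.10


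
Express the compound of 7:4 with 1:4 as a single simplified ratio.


Compound ratio = (7×1) : (4×4)
= 7:16
GCD = 1
= 7:16

7:16


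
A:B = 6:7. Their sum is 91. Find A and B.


Let A = 6k, B = 7k.
6k + 7k = 91
13k = 91 → k = 91/13 = 7
A = 6×7 = 42, B = 7×7 = 49
= A = 42, B = 49

A = 42, B = 49


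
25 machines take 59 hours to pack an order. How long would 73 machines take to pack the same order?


Inverse proportion: x × y = constant
k = 25 × 59 = 1475
y₂ = k / 73 = 1475 / 73
= 20.21

20.21


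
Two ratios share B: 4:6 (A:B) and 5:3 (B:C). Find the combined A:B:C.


Match B: multiply A:B by 5 → 20:30
Multiply B:C by 6 → 30:18
Combined: 20:30:18
GCD = 2
= 10:15:9

10:15:9


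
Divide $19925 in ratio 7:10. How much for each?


Total parts = 7 + 10 = 17
Part 1: 19925 × 7/17 = 8204.41
Part 2: 19925 × 10/17 = 11720.59
= Part 1: $8204.41, Part 2: $11720.59

Part 1: $8204.41, Part 2: $11720.59
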